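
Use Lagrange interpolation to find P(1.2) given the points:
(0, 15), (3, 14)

Lagrange interpolation formula:
P(x) = Σ yᵢ × Lᵢ(x)
where Lᵢ(x) = Π_{j≠i} (x - xⱼ)/(xᵢ - xⱼ)

L_0(1.2) = (1.2 - 3)/(0 - 3) = 0.600000
L_1(1.2) = (1.2 - 0)/(3 - 0) = 0.400000

P(1.2) = 15×L_0(1.2) + 14×L_1(1.2)
P(1.2) = 14.600000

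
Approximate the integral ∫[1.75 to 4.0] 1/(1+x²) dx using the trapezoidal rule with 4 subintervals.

f(x) = 1/(1+x²)
a = 1.75, b = 4.0, n = 4
h = (b - a)/n = 0.562500

Trapezoidal rule: (h/2)[f(x₀) + 2f(x₁) + 2f(x₂) + ... + f(xₙ)]

x_0 = 1.7500, f(x_0) = 0.246154, coefficient = 1
x_1 = 2.3125, f(x_1) = 0.157538, coefficient = 2
x_2 = 2.8750, f(x_2) = 0.107926, coefficient = 2
x_3 = 3.4375, f(x_3) = 0.078025, coefficient = 2
x_4 = 4.0000, f(x_4) = 0.058824, coefficient = 1

I ≈ (0.562500/2) × 0.991956 = 0.278988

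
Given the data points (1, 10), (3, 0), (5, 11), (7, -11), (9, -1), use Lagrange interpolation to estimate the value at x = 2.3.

Lagrange interpolation formula:
P(x) = Σ yᵢ × Lᵢ(x)
where Lᵢ(x) = Π_{j≠i} (x - xⱼ)/(xᵢ - xⱼ)

L_0(2.3) = (2.3 - 3)/(1 - 3) × (2.3 - 5)/(1 - 5) × (2.3 - 7)/(1 - 7) × (2.3 - 9)/(1 - 9) = 0.154990
L_1(2.3) = (2.3 - 1)/(3 - 1) × (2.3 - 5)/(3 - 5) × (2.3 - 7)/(3 - 7) × (2.3 - 9)/(3 - 9) = 1.151353
L_2(2.3) = (2.3 - 1)/(5 - 1) × (2.3 - 3)/(5 - 3) × (2.3 - 7)/(5 - 7) × (2.3 - 9)/(5 - 9) = -0.447748
L_3(2.3) = (2.3 - 1)/(7 - 1) × (2.3 - 3)/(7 - 3) × (2.3 - 5)/(7 - 5) × (2.3 - 9)/(7 - 9) = 0.171478
L_4(2.3) = (2.3 - 1)/(9 - 1) × (2.3 - 3)/(9 - 3) × (2.3 - 5)/(9 - 5) × (2.3 - 7)/(9 - 7) = -0.030073

P(2.3) = 10×L_0(2.3) + 0×L_1(2.3) + 11×L_2(2.3) + (-11)×L_3(2.3) + (-1)×L_4(2.3)
P(2.3) = -5.231521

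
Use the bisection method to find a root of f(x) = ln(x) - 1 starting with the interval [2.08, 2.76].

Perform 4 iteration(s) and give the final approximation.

f(x) = ln(x) - 1
Initial interval: [2.08, 2.76]

Iteration 1:
  c_1 = (2.080000 + 2.760000)/2 = 2.420000
  f(c_1) = f(2.420000) = -0.116232
  f(a) × f(c) ≥ 0, new interval: [2.420000, 2.760000]
Iteration 2:
  c_2 = (2.420000 + 2.760000)/2 = 2.590000
  f(c_2) = f(2.590000) = -0.048342
  f(a) × f(c) ≥ 0, new interval: [2.590000, 2.760000]
Iteration 3:
  c_3 = (2.590000 + 2.760000)/2 = 2.675000
  f(c_3) = f(2.675000) = -0.016051
  f(a) × f(c) ≥ 0, new interval: [2.675000, 2.760000]
Iteration 4:
  c_4 = (2.675000 + 2.760000)/2 = 2.717500
  f(c_4) = f(2.717500) = -0.000288
  f(a) × f(c) ≥ 0, new interval: [2.717500, 2.760000]

After 4 iteration(s), the approximation is c_4 = 2.717500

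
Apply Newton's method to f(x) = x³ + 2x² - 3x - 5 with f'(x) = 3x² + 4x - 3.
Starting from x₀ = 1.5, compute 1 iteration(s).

f(x) = x³ + 2x² - 3x - 5
f'(x) = 3x² + 4x - 3
x₀ = 1.5

Newton-Raphson formula: x_{n+1} = x_n - f(x_n)/f'(x_n)

Iteration 1:
  f(1.500000) = -1.625000
  f'(1.500000) = 9.750000
  x_1 = 1.500000 - (-1.625000)/9.750000 = 1.666667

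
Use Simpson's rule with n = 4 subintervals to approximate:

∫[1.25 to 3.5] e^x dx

f(x) = e^x
a = 1.25, b = 3.5, n = 4
h = (b - a)/n = 0.562500

Simpson's rule: (h/3)[f(x₀) + 4f(x₁) + 2f(x₂) + ... + f(xₙ)]

x_0 = 1.2500, f(x_0) = 3.490343, coefficient = 1
x_1 = 1.8125, f(x_1) = 6.125743, coefficient = 4
x_2 = 2.3750, f(x_2) = 10.751013, coefficient = 2
x_3 = 2.9375, f(x_3) = 18.868616, coefficient = 4
x_4 = 3.5000, f(x_4) = 33.115452, coefficient = 1

I ≈ (0.562500/3) × 158.085255 = 29.640985
Exact value: 29.625109
Error: 0.015876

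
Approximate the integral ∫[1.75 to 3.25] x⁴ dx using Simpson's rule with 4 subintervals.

f(x) = x⁴
a = 1.75, b = 3.25, n = 4
h = (b - a)/n = 0.375000

Simpson's rule: (h/3)[f(x₀) + 4f(x₁) + 2f(x₂) + ... + f(xₙ)]

x_0 = 1.7500, f(x_0) = 9.378906, coefficient = 1
x_1 = 2.1250, f(x_1) = 20.390869, coefficient = 4
x_2 = 2.5000, f(x_2) = 39.062500, coefficient = 2
x_3 = 2.8750, f(x_3) = 68.320557, coefficient = 4
x_4 = 3.2500, f(x_4) = 111.566406, coefficient = 1

I ≈ (0.375000/3) × 553.916016 = 69.239502
Exact value: 69.235547
Error: 0.003955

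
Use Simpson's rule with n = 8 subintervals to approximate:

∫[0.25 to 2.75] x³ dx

f(x) = x³
a = 0.25, b = 2.75, n = 8
h = (b - a)/n = 0.312500

Simpson's rule: (h/3)[f(x₀) + 4f(x₁) + 2f(x₂) + ... + f(xₙ)]

x_0 = 0.2500, f(x_0) = 0.015625, coefficient = 1
x_1 = 0.5625, f(x_1) = 0.177979, coefficient = 4
x_2 = 0.8750, f(x_2) = 0.669922, coefficient = 2
x_3 = 1.1875, f(x_3) = 1.674561, coefficient = 4
x_4 = 1.5000, f(x_4) = 3.375000, coefficient = 2
x_5 = 1.8125, f(x_5) = 5.954346, coefficient = 4
x_6 = 2.1250, f(x_6) = 9.595703, coefficient = 2
x_7 = 2.4375, f(x_7) = 14.482178, coefficient = 4
x_8 = 2.7500, f(x_8) = 20.796875, coefficient = 1

I ≈ (0.312500/3) × 137.250000 = 14.296875
Exact value: 14.296875
Error: 0.000000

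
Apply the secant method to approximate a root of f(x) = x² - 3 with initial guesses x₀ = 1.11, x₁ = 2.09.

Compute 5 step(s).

f(x) = x² - 3
x₀ = 1.11, x₁ = 2.09

Secant formula: x_{n+1} = x_n - f(x_n)(x_n - x_{n-1})/(f(x_n) - f(x_{n-1}))

Iteration 1:
  f(1.110000) = -1.767900
  f(2.090000) = 1.368100
  x_2 = 2.090000 - 1.368100×(2.090000 - 1.110000)/(1.368100 - (-1.767900))
       = 1.662469
Iteration 2:
  f(2.090000) = 1.368100
  f(1.662469) = -0.236198
  x_3 = 1.662469 - (-0.236198)×(1.662469 - 2.090000)/(-0.236198 - 1.368100)
       = 1.725413
Iteration 3:
  f(1.662469) = -0.236198
  f(1.725413) = -0.022949
  x_4 = 1.725413 - (-0.022949)×(1.725413 - 1.662469)/(-0.022949 - (-0.236198))
       = 1.732187
Iteration 4:
  f(1.725413) = -0.022949
  f(1.732187) = 0.000472
  x_5 = 1.732187 - 0.000472×(1.732187 - 1.725413)/(0.000472 - (-0.022949))
       = 1.732051
Iteration 5:
  f(1.732187) = 0.000472
  f(1.732051) = -0.000001
  x_6 = 1.732051 - (-0.000001)×(1.732051 - 1.732187)/(-0.000001 - 0.000472)
       = 1.732051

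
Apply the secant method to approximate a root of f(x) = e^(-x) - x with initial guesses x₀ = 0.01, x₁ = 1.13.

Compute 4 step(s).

f(x) = e^(-x) - x
x₀ = 0.01, x₁ = 1.13

Secant formula: x_{n+1} = x_n - f(x_n)(x_n - x_{n-1})/(f(x_n) - f(x_{n-1}))

Iteration 1:
  f(0.010000) = 0.980050
  f(1.130000) = -0.806967
  x_2 = 1.130000 - (-0.806967)×(1.130000 - 0.010000)/(-0.806967 - 0.980050)
       = 0.624239
Iteration 2:
  f(1.130000) = -0.806967
  f(0.624239) = -0.088571
  x_3 = 0.624239 - (-0.088571)×(0.624239 - 1.130000)/(-0.088571 - (-0.806967))
       = 0.561884
Iteration 3:
  f(0.624239) = -0.088571
  f(0.561884) = 0.008249
  x_4 = 0.561884 - 0.008249×(0.561884 - 0.624239)/(0.008249 - (-0.088571))
       = 0.567197
Iteration 4:
  f(0.561884) = 0.008249
  f(0.567197) = -0.000084
  x_5 = 0.567197 - (-0.000084)×(0.567197 - 0.561884)/(-0.000084 - 0.008249)
       = 0.567143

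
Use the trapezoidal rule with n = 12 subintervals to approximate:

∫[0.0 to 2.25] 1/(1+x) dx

f(x) = 1/(1+x)
a = 0.0, b = 2.25, n = 12
h = (b - a)/n = 0.187500

Trapezoidal rule: (h/2)[f(x₀) + 2f(x₁) + 2f(x₂) + ... + f(xₙ)]

x_0 = 0.0000, f(x_0) = 1.000000, coefficient = 1
x_1 = 0.1875, f(x_1) = 0.842105, coefficient = 2
x_2 = 0.3750, f(x_2) = 0.727273, coefficient = 2
x_3 = 0.5625, f(x_3) = 0.640000, coefficient = 2
x_4 = 0.7500, f(x_4) = 0.571429, coefficient = 2
x_5 = 0.9375, f(x_5) = 0.516129, coefficient = 2
x_6 = 1.1250, f(x_6) = 0.470588, coefficient = 2
x_7 = 1.3125, f(x_7) = 0.432432, coefficient = 2
x_8 = 1.5000, f(x_8) = 0.400000, coefficient = 2
x_9 = 1.6875, f(x_9) = 0.372093, coefficient = 2
x_10 = 1.8750, f(x_10) = 0.347826, coefficient = 2
x_11 = 2.0625, f(x_11) = 0.326531, coefficient = 2
x_12 = 2.2500, f(x_12) = 0.307692, coefficient = 1

I ≈ (0.187500/2) × 12.600504 = 1.181297
Exact value: 1.178655
Error: 0.002642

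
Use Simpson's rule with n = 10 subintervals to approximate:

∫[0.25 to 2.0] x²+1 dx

f(x) = x²+1
a = 0.25, b = 2.0, n = 10
h = (b - a)/n = 0.175000

Simpson's rule: (h/3)[f(x₀) + 4f(x₁) + 2f(x₂) + ... + f(xₙ)]

x_0 = 0.2500, f(x_0) = 1.062500, coefficient = 1
x_1 = 0.4250, f(x_1) = 1.180625, coefficient = 4
x_2 = 0.6000, f(x_2) = 1.360000, coefficient = 2
x_3 = 0.7750, f(x_3) = 1.600625, coefficient = 4
x_4 = 0.9500, f(x_4) = 1.902500, coefficient = 2
x_5 = 1.1250, f(x_5) = 2.265625, coefficient = 4
x_6 = 1.3000, f(x_6) = 2.690000, coefficient = 2
x_7 = 1.4750, f(x_7) = 3.175625, coefficient = 4
x_8 = 1.6500, f(x_8) = 3.722500, coefficient = 2
x_9 = 1.8250, f(x_9) = 4.330625, coefficient = 4
x_10 = 2.0000, f(x_10) = 5.000000, coefficient = 1

I ≈ (0.175000/3) × 75.625000 = 4.411458
Exact value: 4.411458
Error: 0.000000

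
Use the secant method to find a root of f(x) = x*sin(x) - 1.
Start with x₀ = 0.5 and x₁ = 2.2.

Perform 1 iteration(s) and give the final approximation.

f(x) = x*sin(x) - 1
x₀ = 0.5, x₁ = 2.2

Secant formula: x_{n+1} = x_n - f(x_n)(x_n - x_{n-1})/(f(x_n) - f(x_{n-1}))

Iteration 1:
  f(0.500000) = -0.760287
  f(2.200000) = 0.778692
  x_2 = 2.200000 - 0.778692×(2.200000 - 0.500000)/(0.778692 - (-0.760287))
       = 1.339835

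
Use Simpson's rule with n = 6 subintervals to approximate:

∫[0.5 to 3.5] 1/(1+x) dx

f(x) = 1/(1+x)
a = 0.5, b = 3.5, n = 6
h = (b - a)/n = 0.500000

Simpson's rule: (h/3)[f(x₀) + 4f(x₁) + 2f(x₂) + ... + f(xₙ)]

x_0 = 0.5000, f(x_0) = 0.666667, coefficient = 1
x_1 = 1.0000, f(x_1) = 0.500000, coefficient = 4
x_2 = 1.5000, f(x_2) = 0.400000, coefficient = 2
x_3 = 2.0000, f(x_3) = 0.333333, coefficient = 4
x_4 = 2.5000, f(x_4) = 0.285714, coefficient = 2
x_5 = 3.0000, f(x_5) = 0.250000, coefficient = 4
x_6 = 3.5000, f(x_6) = 0.222222, coefficient = 1

I ≈ (0.500000/3) × 6.593651 = 1.098942
Exact value: 1.098612
Error: 0.000330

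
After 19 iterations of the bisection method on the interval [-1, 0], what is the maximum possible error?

Bisection error bound: |error| ≤ (b-a)/2^n
|error| ≤ (0 - (-1))/2^19 = 1/2^19
|error| ≤ 0.0000019073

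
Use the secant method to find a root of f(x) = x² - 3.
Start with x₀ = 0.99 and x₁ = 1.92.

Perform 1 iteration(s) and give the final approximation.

f(x) = x² - 3
x₀ = 0.99, x₁ = 1.92

Secant formula: x_{n+1} = x_n - f(x_n)(x_n - x_{n-1})/(f(x_n) - f(x_{n-1}))

Iteration 1:
  f(0.990000) = -2.019900
  f(1.920000) = 0.686400
  x_2 = 1.920000 - 0.686400×(1.920000 - 0.990000)/(0.686400 - (-2.019900))
       = 1.684124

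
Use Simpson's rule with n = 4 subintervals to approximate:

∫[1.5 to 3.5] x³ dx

f(x) = x³
a = 1.5, b = 3.5, n = 4
h = (b - a)/n = 0.500000

Simpson's rule: (h/3)[f(x₀) + 4f(x₁) + 2f(x₂) + ... + f(xₙ)]

x_0 = 1.5000, f(x_0) = 3.375000, coefficient = 1
x_1 = 2.0000, f(x_1) = 8.000000, coefficient = 4
x_2 = 2.5000, f(x_2) = 15.625000, coefficient = 2
x_3 = 3.0000, f(x_3) = 27.000000, coefficient = 4
x_4 = 3.5000, f(x_4) = 42.875000, coefficient = 1

I ≈ (0.500000/3) × 217.500000 = 36.250000
Exact value: 36.250000
Error: 0.000000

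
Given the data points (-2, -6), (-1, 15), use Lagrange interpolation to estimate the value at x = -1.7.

Lagrange interpolation formula:
P(x) = Σ yᵢ × Lᵢ(x)
where Lᵢ(x) = Π_{j≠i} (x - xⱼ)/(xᵢ - xⱼ)

L_0(-1.7) = (-1.7 - (-1))/(-2 - (-1)) = 0.700000
L_1(-1.7) = (-1.7 - (-2))/(-1 - (-2)) = 0.300000

P(-1.7) = (-6)×L_0(-1.7) + 15×L_1(-1.7)
P(-1.7) = 0.300000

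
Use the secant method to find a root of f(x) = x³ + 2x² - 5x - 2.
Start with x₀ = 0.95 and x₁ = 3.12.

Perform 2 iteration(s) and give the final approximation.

f(x) = x³ + 2x² - 5x - 2
x₀ = 0.95, x₁ = 3.12

Secant formula: x_{n+1} = x_n - f(x_n)(x_n - x_{n-1})/(f(x_n) - f(x_{n-1}))

Iteration 1:
  f(0.950000) = -4.087625
  f(3.120000) = 32.240128
  x_2 = 3.120000 - 32.240128×(3.120000 - 0.950000)/(32.240128 - (-4.087625))
       = 1.194170
Iteration 2:
  f(3.120000) = 32.240128
  f(1.194170) = -3.415830
  x_3 = 1.194170 - (-3.415830)×(1.194170 - 3.120000)/(-3.415830 - 32.240128)
       = 1.378664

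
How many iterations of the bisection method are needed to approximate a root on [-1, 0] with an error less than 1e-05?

We need (b-a)/2^n ≤ 1e-05
(0 - (-1))/2^n ≤ 1e-05
1/2^n ≤ 1e-05
2^n ≥ 100000
n ≥ log₂(100000) = 16.61
n ≥ 17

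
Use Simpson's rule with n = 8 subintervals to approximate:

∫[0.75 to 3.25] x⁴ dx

f(x) = x⁴
a = 0.75, b = 3.25, n = 8
h = (b - a)/n = 0.312500

Simpson's rule: (h/3)[f(x₀) + 4f(x₁) + 2f(x₂) + ... + f(xₙ)]

x_0 = 0.7500, f(x_0) = 0.316406, coefficient = 1
x_1 = 1.0625, f(x_1) = 1.274429, coefficient = 4
x_2 = 1.3750, f(x_2) = 3.574463, coefficient = 2
x_3 = 1.6875, f(x_3) = 8.109146, coefficient = 4
x_4 = 2.0000, f(x_4) = 16.000000, coefficient = 2
x_5 = 2.3125, f(x_5) = 28.597427, coefficient = 4
x_6 = 2.6250, f(x_6) = 47.480713, coefficient = 2
x_7 = 2.9375, f(x_7) = 74.458023, coefficient = 4
x_8 = 3.2500, f(x_8) = 111.566406, coefficient = 1

I ≈ (0.312500/3) × 695.749268 = 72.473882
Exact value: 72.470703
Error: 0.003179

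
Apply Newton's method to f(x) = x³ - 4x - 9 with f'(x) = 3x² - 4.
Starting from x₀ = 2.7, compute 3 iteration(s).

f(x) = x³ - 4x - 9
f'(x) = 3x² - 4
x₀ = 2.7

Newton-Raphson formula: x_{n+1} = x_n - f(x_n)/f'(x_n)

Iteration 1:
  f(2.700000) = -0.117000
  f'(2.700000) = 17.870000
  x_1 = 2.700000 - (-0.117000)/17.870000 = 2.706547
Iteration 2:
  f(2.706547) = 0.000348
  f'(2.706547) = 17.976195
  x_2 = 2.706547 - 0.000348/17.976195 = 2.706528
Iteration 3:
  f(2.706528) = 0.000000
  f'(2.706528) = 17.975881
  x_3 = 2.706528 - 0.000000/17.975881 = 2.706528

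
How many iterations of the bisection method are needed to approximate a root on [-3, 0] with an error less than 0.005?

We need (b-a)/2^n ≤ 0.005
(0 - (-3))/2^n ≤ 0.005
3/2^n ≤ 0.005
2^n ≥ 600
n ≥ log₂(600) = 9.23
n ≥ 10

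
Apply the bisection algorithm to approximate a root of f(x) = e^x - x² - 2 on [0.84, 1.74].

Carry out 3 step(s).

f(x) = e^x - x² - 2
Initial interval: [0.84, 1.74]

Iteration 1:
  c_1 = (0.840000 + 1.740000)/2 = 1.290000
  f(c_1) = f(1.290000) = -0.031313
  f(a) × f(c) ≥ 0, new interval: [1.290000, 1.740000]
Iteration 2:
  c_2 = (1.290000 + 1.740000)/2 = 1.515000
  f(c_2) = f(1.515000) = 0.254196
  f(a) × f(c) < 0, new interval: [1.290000, 1.515000]
Iteration 3:
  c_3 = (1.290000 + 1.515000)/2 = 1.402500
  f(c_3) = f(1.402500) = 0.098344
  f(a) × f(c) < 0, new interval: [1.290000, 1.402500]

After 3 iteration(s), the approximation is c_3 = 1.402500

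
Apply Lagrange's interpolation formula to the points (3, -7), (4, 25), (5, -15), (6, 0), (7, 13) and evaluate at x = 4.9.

Lagrange interpolation formula:
P(x) = Σ yᵢ × Lᵢ(x)
where Lᵢ(x) = Π_{j≠i} (x - xⱼ)/(xᵢ - xⱼ)

L_0(4.9) = (4.9 - 4)/(3 - 4) × (4.9 - 5)/(3 - 5) × (4.9 - 6)/(3 - 6) × (4.9 - 7)/(3 - 7) = -0.008662
L_1(4.9) = (4.9 - 3)/(4 - 3) × (4.9 - 5)/(4 - 5) × (4.9 - 6)/(4 - 6) × (4.9 - 7)/(4 - 7) = 0.073150
L_2(4.9) = (4.9 - 3)/(5 - 3) × (4.9 - 4)/(5 - 4) × (4.9 - 6)/(5 - 6) × (4.9 - 7)/(5 - 7) = 0.987525
L_3(4.9) = (4.9 - 3)/(6 - 3) × (4.9 - 4)/(6 - 4) × (4.9 - 5)/(6 - 5) × (4.9 - 7)/(6 - 7) = -0.059850
L_4(4.9) = (4.9 - 3)/(7 - 3) × (4.9 - 4)/(7 - 4) × (4.9 - 5)/(7 - 5) × (4.9 - 6)/(7 - 6) = 0.007837

P(4.9) = (-7)×L_0(4.9) + 25×L_1(4.9) + (-15)×L_2(4.9) + 0×L_3(4.9) + 13×L_4(4.9)
P(4.9) = -12.821600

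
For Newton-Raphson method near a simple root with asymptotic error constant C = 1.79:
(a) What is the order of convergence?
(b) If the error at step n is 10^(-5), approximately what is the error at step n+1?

(a) Newton-Raphson has quadratic (order 2) convergence near simple roots.
    This means |e_{n+1}| ≈ C|e_n|².

(b) With |e_n| = 10^(-5) and C = 1.79:
    |e_{n+1}| ≈ 1.79 × (10^(-5))² = 1.79 × 10^(-10)

(a) 2 (quadratic); (b) |e_{n+1}| ≈ 1.790e-10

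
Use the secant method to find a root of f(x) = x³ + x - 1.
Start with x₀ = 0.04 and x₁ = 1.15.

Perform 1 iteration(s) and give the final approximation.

f(x) = x³ + x - 1
x₀ = 0.04, x₁ = 1.15

Secant formula: x_{n+1} = x_n - f(x_n)(x_n - x_{n-1})/(f(x_n) - f(x_{n-1}))

Iteration 1:
  f(0.040000) = -0.959936
  f(1.150000) = 1.670875
  x_2 = 1.150000 - 1.670875×(1.150000 - 0.040000)/(1.670875 - (-0.959936))
       = 0.445019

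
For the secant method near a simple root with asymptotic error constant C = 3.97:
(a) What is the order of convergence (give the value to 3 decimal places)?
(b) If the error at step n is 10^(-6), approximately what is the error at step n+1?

(a) Secant method has superlinear convergence with order φ = (1+√5)/2 ≈ 1.618.
    This means |e_{n+1}| ≈ C|e_n|^1.618.

(b) With |e_n| = 10^(-6) and C = 3.97:
    |e_{n+1}| ≈ 3.97 × (10^(-6))^1.618 = 3.97 × 10^(-9.71)

(a) ≈ 1.618 (golden ratio); (b) |e_{n+1}| ≈ 7.773e-10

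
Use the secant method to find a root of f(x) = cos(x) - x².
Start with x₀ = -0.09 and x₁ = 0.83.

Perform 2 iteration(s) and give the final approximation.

f(x) = cos(x) - x²
x₀ = -0.09, x₁ = 0.83

Secant formula: x_{n+1} = x_n - f(x_n)(x_n - x_{n-1})/(f(x_n) - f(x_{n-1}))

Iteration 1:
  f(-0.090000) = 0.987853
  f(0.830000) = -0.014024
  x_2 = 0.830000 - (-0.014024)×(0.830000 - (-0.090000))/(-0.014024 - 0.987853)
       = 0.817122
Iteration 2:
  f(0.830000) = -0.014024
  f(0.817122) = 0.016635
  x_3 = 0.817122 - 0.016635×(0.817122 - 0.830000)/(0.016635 - (-0.014024))
       = 0.824109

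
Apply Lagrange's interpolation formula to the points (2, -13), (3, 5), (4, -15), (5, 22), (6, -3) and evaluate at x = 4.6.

Lagrange interpolation formula:
P(x) = Σ yᵢ × Lᵢ(x)
where Lᵢ(x) = Π_{j≠i} (x - xⱼ)/(xᵢ - xⱼ)

L_0(4.6) = (4.6 - 3)/(2 - 3) × (4.6 - 4)/(2 - 4) × (4.6 - 5)/(2 - 5) × (4.6 - 6)/(2 - 6) = 0.022400
L_1(4.6) = (4.6 - 2)/(3 - 2) × (4.6 - 4)/(3 - 4) × (4.6 - 5)/(3 - 5) × (4.6 - 6)/(3 - 6) = -0.145600
L_2(4.6) = (4.6 - 2)/(4 - 2) × (4.6 - 3)/(4 - 3) × (4.6 - 5)/(4 - 5) × (4.6 - 6)/(4 - 6) = 0.582400
L_3(4.6) = (4.6 - 2)/(5 - 2) × (4.6 - 3)/(5 - 3) × (4.6 - 4)/(5 - 4) × (4.6 - 6)/(5 - 6) = 0.582400
L_4(4.6) = (4.6 - 2)/(6 - 2) × (4.6 - 3)/(6 - 3) × (4.6 - 4)/(6 - 4) × (4.6 - 5)/(6 - 5) = -0.041600

P(4.6) = (-13)×L_0(4.6) + 5×L_1(4.6) + (-15)×L_2(4.6) + 22×L_3(4.6) + (-3)×L_4(4.6)
P(4.6) = 3.182400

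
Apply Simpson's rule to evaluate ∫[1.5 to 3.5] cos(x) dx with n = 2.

f(x) = cos(x)
a = 1.5, b = 3.5, n = 2
h = (b - a)/n = 1.000000

Simpson's rule: (h/3)[f(x₀) + 4f(x₁) + 2f(x₂) + ... + f(xₙ)]

x_0 = 1.5000, f(x_0) = 0.070737, coefficient = 1
x_1 = 2.5000, f(x_1) = -0.801144, coefficient = 4
x_2 = 3.5000, f(x_2) = -0.936457, coefficient = 1

I ≈ (1.000000/3) × -4.070294 = -1.356765
Exact value: -1.348278
Error: 0.008486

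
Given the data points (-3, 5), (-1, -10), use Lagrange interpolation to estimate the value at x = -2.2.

Lagrange interpolation formula:
P(x) = Σ yᵢ × Lᵢ(x)
where Lᵢ(x) = Π_{j≠i} (x - xⱼ)/(xᵢ - xⱼ)

L_0(-2.2) = (-2.2 - (-1))/(-3 - (-1)) = 0.600000
L_1(-2.2) = (-2.2 - (-3))/(-1 - (-3)) = 0.400000

P(-2.2) = 5×L_0(-2.2) + (-10)×L_1(-2.2)
P(-2.2) = -1.000000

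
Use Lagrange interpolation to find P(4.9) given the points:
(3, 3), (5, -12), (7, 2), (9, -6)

Lagrange interpolation formula:
P(x) = Σ yᵢ × Lᵢ(x)
where Lᵢ(x) = Π_{j≠i} (x - xⱼ)/(xᵢ - xⱼ)

L_0(4.9) = (4.9 - 5)/(3 - 5) × (4.9 - 7)/(3 - 7) × (4.9 - 9)/(3 - 9) = 0.017937
L_1(4.9) = (4.9 - 3)/(5 - 3) × (4.9 - 7)/(5 - 7) × (4.9 - 9)/(5 - 9) = 1.022437
L_2(4.9) = (4.9 - 3)/(7 - 3) × (4.9 - 5)/(7 - 5) × (4.9 - 9)/(7 - 9) = -0.048687
L_3(4.9) = (4.9 - 3)/(9 - 3) × (4.9 - 5)/(9 - 5) × (4.9 - 7)/(9 - 7) = 0.008312

P(4.9) = 3×L_0(4.9) + (-12)×L_1(4.9) + 2×L_2(4.9) + (-6)×L_3(4.9)
P(4.9) = -12.362687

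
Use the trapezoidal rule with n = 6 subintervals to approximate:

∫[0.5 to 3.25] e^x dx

f(x) = e^x
a = 0.5, b = 3.25, n = 6
h = (b - a)/n = 0.458333

Trapezoidal rule: (h/2)[f(x₀) + 2f(x₁) + 2f(x₂) + ... + f(xₙ)]

x_0 = 0.5000, f(x_0) = 1.648721, coefficient = 1
x_1 = 0.9583, f(x_1) = 2.607347, coefficient = 2
x_2 = 1.4167, f(x_2) = 4.123353, coefficient = 2
x_3 = 1.8750, f(x_3) = 6.520819, coefficient = 2
x_4 = 2.3333, f(x_4) = 10.312259, coefficient = 2
x_5 = 2.7917, f(x_5) = 16.308177, coefficient = 2
x_6 = 3.2500, f(x_6) = 25.790340, coefficient = 1

I ≈ (0.458333/2) × 107.182972 = 24.562764
Exact value: 24.141619
Error: 0.421146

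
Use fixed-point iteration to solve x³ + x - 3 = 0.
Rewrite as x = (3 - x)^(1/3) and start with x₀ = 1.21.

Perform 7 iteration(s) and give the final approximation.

Equation: x³ + x - 3 = 0
Fixed-point form: x = (3 - x)^(1/3)
x₀ = 1.21

x_1 = g(1.210000) = 1.214184
x_2 = g(1.214184) = 1.213237
x_3 = g(1.213237) = 1.213451
x_4 = g(1.213451) = 1.213403
x_5 = g(1.213403) = 1.213414
x_6 = g(1.213414) = 1.213411
x_7 = g(1.213411) = 1.213412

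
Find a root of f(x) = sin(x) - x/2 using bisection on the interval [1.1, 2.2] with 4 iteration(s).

f(x) = sin(x) - x/2
Initial interval: [1.1, 2.2]

Iteration 1:
  c_1 = (1.100000 + 2.200000)/2 = 1.650000
  f(c_1) = f(1.650000) = 0.171865
  f(a) × f(c) ≥ 0, new interval: [1.650000, 2.200000]
Iteration 2:
  c_2 = (1.650000 + 2.200000)/2 = 1.925000
  f(c_2) = f(1.925000) = -0.024577
  f(a) × f(c) < 0, new interval: [1.650000, 1.925000]
Iteration 3:
  c_3 = (1.650000 + 1.925000)/2 = 1.787500
  f(c_3) = f(1.787500) = 0.082862
  f(a) × f(c) ≥ 0, new interval: [1.787500, 1.925000]
Iteration 4:
  c_4 = (1.787500 + 1.925000)/2 = 1.856250
  f(c_4) = f(1.856250) = 0.031409
  f(a) × f(c) ≥ 0, new interval: [1.856250, 1.925000]

After 4 iteration(s), the approximation is c_4 = 1.856250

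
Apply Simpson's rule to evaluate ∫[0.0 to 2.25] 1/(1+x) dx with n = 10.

f(x) = 1/(1+x)
a = 0.0, b = 2.25, n = 10
h = (b - a)/n = 0.225000

Simpson's rule: (h/3)[f(x₀) + 4f(x₁) + 2f(x₂) + ... + f(xₙ)]

x_0 = 0.0000, f(x_0) = 1.000000, coefficient = 1
x_1 = 0.2250, f(x_1) = 0.816327, coefficient = 4
x_2 = 0.4500, f(x_2) = 0.689655, coefficient = 2
x_3 = 0.6750, f(x_3) = 0.597015, coefficient = 4
x_4 = 0.9000, f(x_4) = 0.526316, coefficient = 2
x_5 = 1.1250, f(x_5) = 0.470588, coefficient = 4
x_6 = 1.3500, f(x_6) = 0.425532, coefficient = 2
x_7 = 1.5750, f(x_7) = 0.388350, coefficient = 4
x_8 = 1.8000, f(x_8) = 0.357143, coefficient = 2
x_9 = 2.0250, f(x_9) = 0.330579, coefficient = 4
x_10 = 2.2500, f(x_10) = 0.307692, coefficient = 1

I ≈ (0.225000/3) × 15.716415 = 1.178731
Exact value: 1.178655
Error: 0.000076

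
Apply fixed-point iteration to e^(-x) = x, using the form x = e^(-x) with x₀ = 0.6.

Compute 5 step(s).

Equation: e^(-x) = x
Fixed-point form: x = e^(-x)
x₀ = 0.6

x_1 = g(0.600000) = 0.548812
x_2 = g(0.548812) = 0.577636
x_3 = g(0.577636) = 0.561224
x_4 = g(0.561224) = 0.570511
x_5 = g(0.570511) = 0.565237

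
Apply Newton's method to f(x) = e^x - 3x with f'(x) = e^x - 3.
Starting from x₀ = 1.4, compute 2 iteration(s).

f(x) = e^x - 3x
f'(x) = e^x - 3
x₀ = 1.4

Newton-Raphson formula: x_{n+1} = x_n - f(x_n)/f'(x_n)

Iteration 1:
  f(1.400000) = -0.144800
  f'(1.400000) = 1.055200
  x_1 = 1.400000 - (-0.144800)/1.055200 = 1.537225
Iteration 2:
  f(1.537225) = 0.039989
  f'(1.537225) = 1.651665
  x_2 = 1.537225 - 0.039989/1.651665 = 1.513014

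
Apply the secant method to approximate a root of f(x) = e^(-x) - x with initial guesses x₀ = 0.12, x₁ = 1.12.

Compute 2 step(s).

f(x) = e^(-x) - x
x₀ = 0.12, x₁ = 1.12

Secant formula: x_{n+1} = x_n - f(x_n)(x_n - x_{n-1})/(f(x_n) - f(x_{n-1}))

Iteration 1:
  f(0.120000) = 0.766920
  f(1.120000) = -0.793720
  x_2 = 1.120000 - (-0.793720)×(1.120000 - 0.120000)/(-0.793720 - 0.766920)
       = 0.611414
Iteration 2:
  f(1.120000) = -0.793720
  f(0.611414) = -0.068831
  x_3 = 0.611414 - (-0.068831)×(0.611414 - 1.120000)/(-0.068831 - (-0.793720))
       = 0.563122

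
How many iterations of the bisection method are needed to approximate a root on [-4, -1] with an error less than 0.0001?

We need (b-a)/2^n ≤ 0.0001
(-1 - (-4))/2^n ≤ 0.0001
3/2^n ≤ 0.0001
2^n ≥ 30000
n ≥ log₂(30000) = 14.87
n ≥ 15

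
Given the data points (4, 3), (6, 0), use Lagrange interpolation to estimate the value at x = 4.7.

Lagrange interpolation formula:
P(x) = Σ yᵢ × Lᵢ(x)
where Lᵢ(x) = Π_{j≠i} (x - xⱼ)/(xᵢ - xⱼ)

L_0(4.7) = (4.7 - 6)/(4 - 6) = 0.650000
L_1(4.7) = (4.7 - 4)/(6 - 4) = 0.350000

P(4.7) = 3×L_0(4.7) + 0×L_1(4.7)
P(4.7) = 1.950000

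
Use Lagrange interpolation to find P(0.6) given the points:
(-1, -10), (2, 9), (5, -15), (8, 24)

Lagrange interpolation formula:
P(x) = Σ yᵢ × Lᵢ(x)
where Lᵢ(x) = Π_{j≠i} (x - xⱼ)/(xᵢ - xⱼ)

L_0(0.6) = (0.6 - 2)/(-1 - 2) × (0.6 - 5)/(-1 - 5) × (0.6 - 8)/(-1 - 8) = 0.281383
L_1(0.6) = (0.6 - (-1))/(2 - (-1)) × (0.6 - 5)/(2 - 5) × (0.6 - 8)/(2 - 8) = 0.964741
L_2(0.6) = (0.6 - (-1))/(5 - (-1)) × (0.6 - 2)/(5 - 2) × (0.6 - 8)/(5 - 8) = -0.306963
L_3(0.6) = (0.6 - (-1))/(8 - (-1)) × (0.6 - 2)/(8 - 2) × (0.6 - 5)/(8 - 5) = 0.060840

P(0.6) = (-10)×L_0(0.6) + 9×L_1(0.6) + (-15)×L_2(0.6) + 24×L_3(0.6)
P(0.6) = 11.933432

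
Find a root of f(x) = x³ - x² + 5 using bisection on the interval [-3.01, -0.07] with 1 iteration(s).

f(x) = x³ - x² + 5
Initial interval: [-3.01, -0.07]

Iteration 1:
  c_1 = (-3.010000 + (-0.070000))/2 = -1.540000
  f(c_1) = f(-1.540000) = -1.023864
  f(a) × f(c) ≥ 0, new interval: [-1.540000, -0.070000]

After 1 iteration(s), the approximation is c_1 = -1.540000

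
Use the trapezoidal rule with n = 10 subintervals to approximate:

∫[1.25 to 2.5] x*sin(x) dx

f(x) = x*sin(x)
a = 1.25, b = 2.5, n = 10
h = (b - a)/n = 0.125000

Trapezoidal rule: (h/2)[f(x₀) + 2f(x₁) + 2f(x₂) + ... + f(xₙ)]

x_0 = 1.2500, f(x_0) = 1.186231, coefficient = 1
x_1 = 1.3750, f(x_1) = 1.348728, coefficient = 2
x_2 = 1.5000, f(x_2) = 1.496242, coefficient = 2
x_3 = 1.6250, f(x_3) = 1.622613, coefficient = 2
x_4 = 1.7500, f(x_4) = 1.721975, coefficient = 2
x_5 = 1.8750, f(x_5) = 1.788911, coefficient = 2
x_6 = 2.0000, f(x_6) = 1.818595, coefficient = 2
x_7 = 2.1250, f(x_7) = 1.806930, coefficient = 2
x_8 = 2.2500, f(x_8) = 1.750665, coefficient = 2
x_9 = 2.3750, f(x_9) = 1.647502, coefficient = 2
x_10 = 2.5000, f(x_10) = 1.496180, coefficient = 1

I ≈ (0.125000/2) × 32.686733 = 2.042921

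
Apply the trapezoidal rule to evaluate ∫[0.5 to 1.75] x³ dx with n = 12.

f(x) = x³
a = 0.5, b = 1.75, n = 12
h = (b - a)/n = 0.104167

Trapezoidal rule: (h/2)[f(x₀) + 2f(x₁) + 2f(x₂) + ... + f(xₙ)]

x_0 = 0.5000, f(x_0) = 0.125000, coefficient = 1
x_1 = 0.6042, f(x_1) = 0.220531, coefficient = 2
x_2 = 0.7083, f(x_2) = 0.355396, coefficient = 2
x_3 = 0.8125, f(x_3) = 0.536377, coefficient = 2
x_4 = 0.9167, f(x_4) = 0.770255, coefficient = 2
x_5 = 1.0208, f(x_5) = 1.063811, coefficient = 2
x_6 = 1.1250, f(x_6) = 1.423828, coefficient = 2
x_7 = 1.2292, f(x_7) = 1.857087, coefficient = 2
x_8 = 1.3333, f(x_8) = 2.370370, coefficient = 2
x_9 = 1.4375, f(x_9) = 2.970459, coefficient = 2
x_10 = 1.5417, f(x_10) = 3.664135, coefficient = 2
x_11 = 1.6458, f(x_11) = 4.458180, coefficient = 2
x_12 = 1.7500, f(x_12) = 5.359375, coefficient = 1

I ≈ (0.104167/2) × 44.865234 = 2.336731
Exact value: 2.329102
Error: 0.007629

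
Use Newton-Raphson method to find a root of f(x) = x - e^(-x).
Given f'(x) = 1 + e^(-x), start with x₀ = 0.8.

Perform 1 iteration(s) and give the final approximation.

f(x) = x - e^(-x)
f'(x) = 1 + e^(-x)
x₀ = 0.8

Newton-Raphson formula: x_{n+1} = x_n - f(x_n)/f'(x_n)

Iteration 1:
  f(0.800000) = 0.350671
  f'(0.800000) = 1.449329
  x_1 = 0.800000 - 0.350671/1.449329 = 0.558046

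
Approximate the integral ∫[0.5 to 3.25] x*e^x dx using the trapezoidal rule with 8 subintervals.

f(x) = x*e^x
a = 0.5, b = 3.25, n = 8
h = (b - a)/n = 0.343750

Trapezoidal rule: (h/2)[f(x₀) + 2f(x₁) + 2f(x₂) + ... + f(xₙ)]

x_0 = 0.5000, f(x_0) = 0.824361, coefficient = 1
x_1 = 0.8438, f(x_1) = 1.961778, coefficient = 2
x_2 = 1.1875, f(x_2) = 3.893663, coefficient = 2
x_3 = 1.5312, f(x_3) = 7.080428, coefficient = 2
x_4 = 1.8750, f(x_4) = 12.226536, coefficient = 2
x_5 = 2.2188, f(x_5) = 20.403245, coefficient = 2
x_6 = 2.5625, f(x_6) = 33.231006, coefficient = 2
x_7 = 2.9062, f(x_7) = 53.149760, coefficient = 2
x_8 = 3.2500, f(x_8) = 83.818605, coefficient = 1

I ≈ (0.343750/2) × 348.535796 = 59.904590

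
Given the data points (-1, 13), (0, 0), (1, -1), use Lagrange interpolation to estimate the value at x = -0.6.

Lagrange interpolation formula:
P(x) = Σ yᵢ × Lᵢ(x)
where Lᵢ(x) = Π_{j≠i} (x - xⱼ)/(xᵢ - xⱼ)

L_0(-0.6) = (-0.6 - 0)/(-1 - 0) × (-0.6 - 1)/(-1 - 1) = 0.480000
L_1(-0.6) = (-0.6 - (-1))/(0 - (-1)) × (-0.6 - 1)/(0 - 1) = 0.640000
L_2(-0.6) = (-0.6 - (-1))/(1 - (-1)) × (-0.6 - 0)/(1 - 0) = -0.120000

P(-0.6) = 13×L_0(-0.6) + 0×L_1(-0.6) + (-1)×L_2(-0.6)
P(-0.6) = 6.360000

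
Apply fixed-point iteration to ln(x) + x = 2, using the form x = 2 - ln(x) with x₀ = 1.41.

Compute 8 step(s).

Equation: ln(x) + x = 2
Fixed-point form: x = 2 - ln(x)
x₀ = 1.41

x_1 = g(1.410000) = 1.656410
x_2 = g(1.656410) = 1.495347
x_3 = g(1.495347) = 1.597642
x_4 = g(1.597642) = 1.531471
x_5 = g(1.531471) = 1.573771
x_6 = g(1.573771) = 1.546525
x_7 = g(1.546525) = 1.563989
x_8 = g(1.563989) = 1.552760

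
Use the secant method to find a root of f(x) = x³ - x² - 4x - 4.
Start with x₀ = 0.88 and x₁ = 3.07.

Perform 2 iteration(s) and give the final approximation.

f(x) = x³ - x² - 4x - 4
x₀ = 0.88, x₁ = 3.07

Secant formula: x_{n+1} = x_n - f(x_n)(x_n - x_{n-1})/(f(x_n) - f(x_{n-1}))

Iteration 1:
  f(0.880000) = -7.612928
  f(3.070000) = 3.229543
  x_2 = 3.070000 - 3.229543×(3.070000 - 0.880000)/(3.229543 - (-7.612928))
       = 2.417686
Iteration 2:
  f(3.070000) = 3.229543
  f(2.417686) = -5.384081
  x_3 = 2.417686 - (-5.384081)×(2.417686 - 3.070000)/(-5.384081 - 3.229543)
       = 2.825425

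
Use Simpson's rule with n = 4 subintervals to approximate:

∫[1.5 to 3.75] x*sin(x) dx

f(x) = x*sin(x)
a = 1.5, b = 3.75, n = 4
h = (b - a)/n = 0.562500

Simpson's rule: (h/3)[f(x₀) + 4f(x₁) + 2f(x₂) + ... + f(xₙ)]

x_0 = 1.5000, f(x_0) = 1.496242, coefficient = 1
x_1 = 2.0625, f(x_1) = 1.818155, coefficient = 4
x_2 = 2.6250, f(x_2) = 1.296541, coefficient = 2
x_3 = 3.1875, f(x_3) = -0.146278, coefficient = 4
x_4 = 3.7500, f(x_4) = -2.143355, coefficient = 1

I ≈ (0.562500/3) × 8.633477 = 1.618777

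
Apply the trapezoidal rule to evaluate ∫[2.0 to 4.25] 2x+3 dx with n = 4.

f(x) = 2x+3
a = 2.0, b = 4.25, n = 4
h = (b - a)/n = 0.562500

Trapezoidal rule: (h/2)[f(x₀) + 2f(x₁) + 2f(x₂) + ... + f(xₙ)]

x_0 = 2.0000, f(x_0) = 7.000000, coefficient = 1
x_1 = 2.5625, f(x_1) = 8.125000, coefficient = 2
x_2 = 3.1250, f(x_2) = 9.250000, coefficient = 2
x_3 = 3.6875, f(x_3) = 10.375000, coefficient = 2
x_4 = 4.2500, f(x_4) = 11.500000, coefficient = 1

I ≈ (0.562500/2) × 74.000000 = 20.812500
Exact value: 20.812500
Error: 0.000000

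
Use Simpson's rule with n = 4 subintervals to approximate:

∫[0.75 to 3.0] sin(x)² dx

f(x) = sin(x)²
a = 0.75, b = 3.0, n = 4
h = (b - a)/n = 0.562500

Simpson's rule: (h/3)[f(x₀) + 4f(x₁) + 2f(x₂) + ... + f(xₙ)]

x_0 = 0.7500, f(x_0) = 0.464631, coefficient = 1
x_1 = 1.3125, f(x_1) = 0.934754, coefficient = 4
x_2 = 1.8750, f(x_2) = 0.910280, coefficient = 2
x_3 = 2.4375, f(x_3) = 0.419052, coefficient = 4
x_4 = 3.0000, f(x_4) = 0.019915, coefficient = 1

I ≈ (0.562500/3) × 7.720329 = 1.447562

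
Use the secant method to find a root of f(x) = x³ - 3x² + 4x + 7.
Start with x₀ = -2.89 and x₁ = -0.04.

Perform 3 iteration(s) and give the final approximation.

f(x) = x³ - 3x² + 4x + 7
x₀ = -2.89, x₁ = -0.04

Secant formula: x_{n+1} = x_n - f(x_n)(x_n - x_{n-1})/(f(x_n) - f(x_{n-1}))

Iteration 1:
  f(-2.890000) = -53.753869
  f(-0.040000) = 6.835136
  x_2 = -0.040000 - 6.835136×(-0.040000 - (-2.890000))/(6.835136 - (-53.753869))
       = -0.361513
Iteration 2:
  f(-0.040000) = 6.835136
  f(-0.361513) = 5.114628
  x_3 = -0.361513 - 5.114628×(-0.361513 - (-0.040000))/(5.114628 - 6.835136)
       = -1.317287
Iteration 3:
  f(-0.361513) = 5.114628
  f(-1.317287) = -5.760707
  x_4 = -1.317287 - (-5.760707)×(-1.317287 - (-0.361513))/(-5.760707 - 5.114628)
       = -0.811010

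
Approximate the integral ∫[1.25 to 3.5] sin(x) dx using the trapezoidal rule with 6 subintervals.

f(x) = sin(x)
a = 1.25, b = 3.5, n = 6
h = (b - a)/n = 0.375000

Trapezoidal rule: (h/2)[f(x₀) + 2f(x₁) + 2f(x₂) + ... + f(xₙ)]

x_0 = 1.2500, f(x_0) = 0.948985, coefficient = 1
x_1 = 1.6250, f(x_1) = 0.998531, coefficient = 2
x_2 = 2.0000, f(x_2) = 0.909297, coefficient = 2
x_3 = 2.3750, f(x_3) = 0.693685, coefficient = 2
x_4 = 2.7500, f(x_4) = 0.381661, coefficient = 2
x_5 = 3.1250, f(x_5) = 0.016592, coefficient = 2
x_6 = 3.5000, f(x_6) = -0.350783, coefficient = 1

I ≈ (0.375000/2) × 6.597735 = 1.237075
Exact value: 1.251779
Error: 0.014704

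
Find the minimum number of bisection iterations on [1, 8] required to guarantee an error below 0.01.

We need (b-a)/2^n ≤ 0.01
(8 - 1)/2^n ≤ 0.01
7/2^n ≤ 0.01
2^n ≥ 700
n ≥ log₂(700) = 9.45
n ≥ 10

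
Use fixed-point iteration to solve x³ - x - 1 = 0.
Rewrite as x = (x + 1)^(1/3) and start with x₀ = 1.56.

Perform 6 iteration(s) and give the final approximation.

Equation: x³ - x - 1 = 0
Fixed-point form: x = (x + 1)^(1/3)
x₀ = 1.56

x_1 = g(1.560000) = 1.367981
x_2 = g(1.367981) = 1.332885
x_3 = g(1.332885) = 1.326267
x_4 = g(1.326267) = 1.325012
x_5 = g(1.325012) = 1.324774
x_6 = g(1.324774) = 1.324729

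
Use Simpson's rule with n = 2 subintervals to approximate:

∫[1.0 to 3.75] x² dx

f(x) = x²
a = 1.0, b = 3.75, n = 2
h = (b - a)/n = 1.375000

Simpson's rule: (h/3)[f(x₀) + 4f(x₁) + 2f(x₂) + ... + f(xₙ)]

x_0 = 1.0000, f(x_0) = 1.000000, coefficient = 1
x_1 = 2.3750, f(x_1) = 5.640625, coefficient = 4
x_2 = 3.7500, f(x_2) = 14.062500, coefficient = 1

I ≈ (1.375000/3) × 37.625000 = 17.244792
Exact value: 17.244792
Error: 0.000000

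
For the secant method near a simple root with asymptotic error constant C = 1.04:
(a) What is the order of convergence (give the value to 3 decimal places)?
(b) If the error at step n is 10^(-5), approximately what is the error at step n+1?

(a) Secant method has superlinear convergence with order φ = (1+√5)/2 ≈ 1.618.
    This means |e_{n+1}| ≈ C|e_n|^1.618.

(b) With |e_n| = 10^(-5) and C = 1.04:
    |e_{n+1}| ≈ 1.04 × (10^(-5))^1.618 = 1.04 × 10^(-8.09)

(a) ≈ 1.618 (golden ratio); (b) |e_{n+1}| ≈ 8.450e-09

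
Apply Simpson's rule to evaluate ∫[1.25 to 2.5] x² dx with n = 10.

f(x) = x²
a = 1.25, b = 2.5, n = 10
h = (b - a)/n = 0.125000

Simpson's rule: (h/3)[f(x₀) + 4f(x₁) + 2f(x₂) + ... + f(xₙ)]

x_0 = 1.2500, f(x_0) = 1.562500, coefficient = 1
x_1 = 1.3750, f(x_1) = 1.890625, coefficient = 4
x_2 = 1.5000, f(x_2) = 2.250000, coefficient = 2
x_3 = 1.6250, f(x_3) = 2.640625, coefficient = 4
x_4 = 1.7500, f(x_4) = 3.062500, coefficient = 2
x_5 = 1.8750, f(x_5) = 3.515625, coefficient = 4
x_6 = 2.0000, f(x_6) = 4.000000, coefficient = 2
x_7 = 2.1250, f(x_7) = 4.515625, coefficient = 4
x_8 = 2.2500, f(x_8) = 5.062500, coefficient = 2
x_9 = 2.3750, f(x_9) = 5.640625, coefficient = 4
x_10 = 2.5000, f(x_10) = 6.250000, coefficient = 1

I ≈ (0.125000/3) × 109.375000 = 4.557292
Exact value: 4.557292
Error: 0.000000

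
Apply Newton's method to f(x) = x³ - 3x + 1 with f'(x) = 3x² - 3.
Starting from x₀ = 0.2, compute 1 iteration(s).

f(x) = x³ - 3x + 1
f'(x) = 3x² - 3
x₀ = 0.2

Newton-Raphson formula: x_{n+1} = x_n - f(x_n)/f'(x_n)

Iteration 1:
  f(0.200000) = 0.408000
  f'(0.200000) = -2.880000
  x_1 = 0.200000 - 0.408000/(-2.880000) = 0.341667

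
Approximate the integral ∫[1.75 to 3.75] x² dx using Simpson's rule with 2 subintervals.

f(x) = x²
a = 1.75, b = 3.75, n = 2
h = (b - a)/n = 1.000000

Simpson's rule: (h/3)[f(x₀) + 4f(x₁) + 2f(x₂) + ... + f(xₙ)]

x_0 = 1.7500, f(x_0) = 3.062500, coefficient = 1
x_1 = 2.7500, f(x_1) = 7.562500, coefficient = 4
x_2 = 3.7500, f(x_2) = 14.062500, coefficient = 1

I ≈ (1.000000/3) × 47.375000 = 15.791667
Exact value: 15.791667
Error: 0.000000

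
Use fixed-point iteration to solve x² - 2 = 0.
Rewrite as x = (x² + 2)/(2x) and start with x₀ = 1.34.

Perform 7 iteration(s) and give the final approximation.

Equation: x² - 2 = 0
Fixed-point form: x = (x² + 2)/(2x)
x₀ = 1.34

x_1 = g(1.340000) = 1.416269
x_2 = g(1.416269) = 1.414215
x_3 = g(1.414215) = 1.414214
x_4 = g(1.414214) = 1.414214
x_5 = g(1.414214) = 1.414214
x_6 = g(1.414214) = 1.414214
x_7 = g(1.414214) = 1.414214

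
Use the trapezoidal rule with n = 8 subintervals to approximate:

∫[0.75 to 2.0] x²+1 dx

f(x) = x²+1
a = 0.75, b = 2.0, n = 8
h = (b - a)/n = 0.156250

Trapezoidal rule: (h/2)[f(x₀) + 2f(x₁) + 2f(x₂) + ... + f(xₙ)]

x_0 = 0.7500, f(x_0) = 1.562500, coefficient = 1
x_1 = 0.9062, f(x_1) = 1.821289, coefficient = 2
x_2 = 1.0625, f(x_2) = 2.128906, coefficient = 2
x_3 = 1.2188, f(x_3) = 2.485352, coefficient = 2
x_4 = 1.3750, f(x_4) = 2.890625, coefficient = 2
x_5 = 1.5312, f(x_5) = 3.344727, coefficient = 2
x_6 = 1.6875, f(x_6) = 3.847656, coefficient = 2
x_7 = 1.8438, f(x_7) = 4.399414, coefficient = 2
x_8 = 2.0000, f(x_8) = 5.000000, coefficient = 1

I ≈ (0.156250/2) × 48.398438 = 3.781128
Exact value: 3.776042
Error: 0.005086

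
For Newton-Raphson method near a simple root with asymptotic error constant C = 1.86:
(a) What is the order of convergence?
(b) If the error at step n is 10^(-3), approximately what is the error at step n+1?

(a) Newton-Raphson has quadratic (order 2) convergence near simple roots.
    This means |e_{n+1}| ≈ C|e_n|².

(b) With |e_n| = 10^(-3) and C = 1.86:
    |e_{n+1}| ≈ 1.86 × (10^(-3))² = 1.86 × 10^(-6)

(a) 2 (quadratic); (b) |e_{n+1}| ≈ 1.860e-06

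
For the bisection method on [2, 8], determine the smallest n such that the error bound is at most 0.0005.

We need (b-a)/2^n ≤ 0.0005
(8 - 2)/2^n ≤ 0.0005
6/2^n ≤ 0.0005
2^n ≥ 12000
n ≥ log₂(12000) = 13.55
n ≥ 14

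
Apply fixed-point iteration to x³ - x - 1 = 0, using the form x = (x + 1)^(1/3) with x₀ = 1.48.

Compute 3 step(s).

Equation: x³ - x - 1 = 0
Fixed-point form: x = (x + 1)^(1/3)
x₀ = 1.48

x_1 = g(1.480000) = 1.353580
x_2 = g(1.353580) = 1.330178
x_3 = g(1.330178) = 1.325754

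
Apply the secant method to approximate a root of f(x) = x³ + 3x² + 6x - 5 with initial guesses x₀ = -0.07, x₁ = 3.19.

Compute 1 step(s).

f(x) = x³ + 3x² + 6x - 5
x₀ = -0.07, x₁ = 3.19

Secant formula: x_{n+1} = x_n - f(x_n)(x_n - x_{n-1})/(f(x_n) - f(x_{n-1}))

Iteration 1:
  f(-0.070000) = -5.405643
  f(3.190000) = 77.130059
  x_2 = 3.190000 - 77.130059×(3.190000 - (-0.070000))/(77.130059 - (-5.405643))
       = 0.143512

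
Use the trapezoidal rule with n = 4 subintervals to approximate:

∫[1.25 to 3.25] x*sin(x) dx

f(x) = x*sin(x)
a = 1.25, b = 3.25, n = 4
h = (b - a)/n = 0.500000

Trapezoidal rule: (h/2)[f(x₀) + 2f(x₁) + 2f(x₂) + ... + f(xₙ)]

x_0 = 1.2500, f(x_0) = 1.186231, coefficient = 1
x_1 = 1.7500, f(x_1) = 1.721975, coefficient = 2
x_2 = 2.2500, f(x_2) = 1.750665, coefficient = 2
x_3 = 2.7500, f(x_3) = 1.049568, coefficient = 2
x_4 = 3.2500, f(x_4) = -0.351634, coefficient = 1

I ≈ (0.500000/2) × 9.879012 = 2.469753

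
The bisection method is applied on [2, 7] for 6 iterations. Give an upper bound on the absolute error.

Bisection error bound: |error| ≤ (b-a)/2^n
|error| ≤ (7 - 2)/2^6 = 5/2^6
|error| ≤ 0.0781250000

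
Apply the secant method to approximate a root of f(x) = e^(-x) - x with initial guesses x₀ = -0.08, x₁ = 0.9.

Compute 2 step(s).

f(x) = e^(-x) - x
x₀ = -0.08, x₁ = 0.9

Secant formula: x_{n+1} = x_n - f(x_n)(x_n - x_{n-1})/(f(x_n) - f(x_{n-1}))

Iteration 1:
  f(-0.080000) = 1.163287
  f(0.900000) = -0.493430
  x_2 = 0.900000 - (-0.493430)×(0.900000 - (-0.080000))/(-0.493430 - 1.163287)
       = 0.608121
Iteration 2:
  f(0.900000) = -0.493430
  f(0.608121) = -0.063748
  x_3 = 0.608121 - (-0.063748)×(0.608121 - 0.900000)/(-0.063748 - (-0.493430))
       = 0.564817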